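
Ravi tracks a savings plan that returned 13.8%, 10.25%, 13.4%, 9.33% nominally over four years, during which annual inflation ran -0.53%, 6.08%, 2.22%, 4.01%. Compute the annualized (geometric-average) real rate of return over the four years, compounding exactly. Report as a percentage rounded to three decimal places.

Nominal growth factor = 1.1380 × 1.1025 × 1.1340 × 1.0933 = 1.55551163
Price-level growth factor = 0.9947 × 1.0608 × 1.0222 × 1.0401 = 1.12185467
Real growth factor = 1.55551163 / 1.12185467 = 1.38655359
Annualized real rate = 1.38655359^(1/4) − 1 = 8.5136% → 8.514%.

8.514%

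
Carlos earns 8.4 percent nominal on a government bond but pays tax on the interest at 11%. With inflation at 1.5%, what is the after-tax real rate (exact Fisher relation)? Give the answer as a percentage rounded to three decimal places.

5.888%

After-tax nominal return = 8.4% × (1 − 0.11) = 7.4760%.
1 + r = 1.07476 / 1.01500 = 1.058877
After-tax real rate = 1.058877 − 1 → 5.888%.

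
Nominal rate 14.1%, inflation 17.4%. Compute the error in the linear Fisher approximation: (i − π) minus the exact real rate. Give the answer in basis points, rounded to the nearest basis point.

-49 basis points

Approximate: r ≈ 14.100% − 17.400% = -3.3000%
Exact: (1 + 0.1410)/(1 + 0.1740) − 1 = -2.8109%
Error = -3.3000% − (-2.8109%) = -0.4891% → -49 basis points.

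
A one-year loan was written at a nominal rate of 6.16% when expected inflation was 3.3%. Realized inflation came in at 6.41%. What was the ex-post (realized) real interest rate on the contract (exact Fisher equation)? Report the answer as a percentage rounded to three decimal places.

Ex-post: (1 + 0.0616)/(1 + 0.0641) − 1 = -0.2349%
So the realized real rate is -0.235%.

-0.235%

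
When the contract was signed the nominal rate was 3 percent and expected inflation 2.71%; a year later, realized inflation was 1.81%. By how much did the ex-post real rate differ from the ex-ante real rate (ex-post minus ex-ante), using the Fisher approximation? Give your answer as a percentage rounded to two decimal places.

Ex-ante: 3% − 2.71% = 0.290%
Ex-post: 3% − 1.81% = 1.190%
Difference (ex-post − ex-ante) = 0.9000% → 0.90%.

0.90%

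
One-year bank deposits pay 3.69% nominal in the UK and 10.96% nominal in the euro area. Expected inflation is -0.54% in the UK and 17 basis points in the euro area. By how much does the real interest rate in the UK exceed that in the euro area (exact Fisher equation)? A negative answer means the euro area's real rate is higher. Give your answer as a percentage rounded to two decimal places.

-6.52%

The UK: (1 + 0.0369)/(1 − 0.0054) − 1 = 4.2530%
The euro area: (1 + 0.1096)/(1 + 0.0017) − 1 = 10.7717%
Differential = 4.2530% − 10.7717% = -6.5187% → -6.52%.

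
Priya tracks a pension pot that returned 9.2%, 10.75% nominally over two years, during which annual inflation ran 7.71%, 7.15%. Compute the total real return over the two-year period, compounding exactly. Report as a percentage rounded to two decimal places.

4.79%

Compound the nominal returns: 1.0920 × 1.1075 = 1.209390.
Compound inflation: 1.0771 × 1.0715 = 1.154113.
Deflate: 1.209390 / 1.154113 = 1.047896.
Total real return = 1.047896 − 1 → 4.79%.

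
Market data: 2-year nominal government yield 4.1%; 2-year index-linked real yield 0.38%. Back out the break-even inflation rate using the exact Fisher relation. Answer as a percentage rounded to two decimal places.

(1 + π) = (1 + i)/(1 + r) = 1.04100 / 1.00380 = 1.037059
Break-even inflation = 1.037059 − 1 → 3.71%.

3.71%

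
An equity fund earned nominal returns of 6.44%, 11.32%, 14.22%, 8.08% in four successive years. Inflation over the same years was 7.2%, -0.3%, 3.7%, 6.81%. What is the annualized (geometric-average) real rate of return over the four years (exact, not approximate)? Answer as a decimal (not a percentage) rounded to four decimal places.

Compound the nominal returns: 1.0644 × 1.1132 × 1.1422 × 1.0808 = 1.46273467.
Compound inflation: 1.0720 × 0.9970 × 1.0370 × 1.0681 = 1.18380621.
Deflate: 1.46273467 / 1.18380621 = 1.23562003.
Annualized real rate = 1.23562003^(1/4) − 1 = 5.4317% → 0.0543.

0.0543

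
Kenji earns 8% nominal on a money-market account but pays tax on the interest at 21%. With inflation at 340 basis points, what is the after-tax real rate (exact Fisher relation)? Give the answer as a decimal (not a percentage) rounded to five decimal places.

0.02824

After-tax nominal return = 8% × (1 − 0.21) = 6.3200%.
1 + r = 1.06320 / 1.03400 = 1.028240
After-tax real rate = 1.028240 − 1 → 0.02824.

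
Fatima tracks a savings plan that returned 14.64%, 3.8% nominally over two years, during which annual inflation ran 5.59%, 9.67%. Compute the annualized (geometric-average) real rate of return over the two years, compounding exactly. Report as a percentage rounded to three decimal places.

1.370%

Compound the nominal returns: 1.1464 × 1.0380 = 1.189963200.
Compound inflation: 1.0559 × 1.0967 = 1.158005530.
Deflate: 1.189963200 / 1.158005530 = 1.027597165.
Annualized real rate = 1.027597165^(1/2) − 1 = 1.37047% → 1.370%.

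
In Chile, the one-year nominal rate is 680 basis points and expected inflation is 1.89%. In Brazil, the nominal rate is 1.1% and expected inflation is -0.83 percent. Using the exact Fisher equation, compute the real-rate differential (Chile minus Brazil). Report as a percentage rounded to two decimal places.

Chile: (1 + 0.0680)/(1 + 0.0189) − 1 = 4.8189%
Brazil: (1 + 0.0110)/(1 − 0.0083) − 1 = 1.9462%
Differential = 4.8189% − 1.9462% = 2.8728% → 2.87%.

2.87%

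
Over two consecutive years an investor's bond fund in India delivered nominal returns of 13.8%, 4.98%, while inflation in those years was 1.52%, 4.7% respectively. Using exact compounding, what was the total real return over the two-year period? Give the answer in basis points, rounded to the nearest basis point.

Nominal growth factor = 1.1380 × 1.0498 = 1.194672
Price-level growth factor = 1.0152 × 1.0470 = 1.062914
Real growth factor = 1.194672 / 1.062914 = 1.123959
Total real return = 1.123959 − 1 → 1240 basis points.

1240 basis points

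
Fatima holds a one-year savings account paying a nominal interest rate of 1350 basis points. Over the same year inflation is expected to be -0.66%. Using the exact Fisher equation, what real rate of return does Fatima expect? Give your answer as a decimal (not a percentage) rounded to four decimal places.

0.1425

By the Fisher equation, 1 + r = (1 + i)/(1 + π).
1 + r = 1.13500 / 0.99340 = 1.142541
r = 1.142541 − 1 = 14.2541%, i.e. 0.1425.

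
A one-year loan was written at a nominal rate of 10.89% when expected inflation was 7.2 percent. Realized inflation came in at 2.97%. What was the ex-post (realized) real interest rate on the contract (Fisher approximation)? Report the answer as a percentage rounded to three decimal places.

Ex-post: 10.89% − 2.97% = 7.920%
So the realized real rate is 7.920%.

7.920%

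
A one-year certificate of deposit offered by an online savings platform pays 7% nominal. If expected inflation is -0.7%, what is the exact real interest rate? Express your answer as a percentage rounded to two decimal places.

7.75%

By the Fisher identity, 1 + r = (1 + i)/(1 + π).
1 + r = 1.07000 / 0.99300 = 1.077543
r = 1.077543 − 1 = 7.7543%, i.e. 7.75%.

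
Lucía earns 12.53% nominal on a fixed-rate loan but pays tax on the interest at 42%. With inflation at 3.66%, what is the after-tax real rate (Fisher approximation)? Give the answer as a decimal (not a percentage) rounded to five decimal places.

0.03607

After-tax nominal return = 12.53% × (1 − 0.42) = 7.2674%.
r ≈ 7.2674% − 3.66% → 0.03607.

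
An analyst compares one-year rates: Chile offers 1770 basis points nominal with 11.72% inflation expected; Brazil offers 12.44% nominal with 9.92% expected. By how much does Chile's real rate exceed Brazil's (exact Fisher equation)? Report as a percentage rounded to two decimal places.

3.06%

Chile: (1 + 0.1770)/(1 + 0.1172) − 1 = 5.3527%
Brazil: (1 + 0.1244)/(1 + 0.0992) − 1 = 2.2926%
Differential = 5.3527% − 2.2926% = 3.0601% → 3.06%.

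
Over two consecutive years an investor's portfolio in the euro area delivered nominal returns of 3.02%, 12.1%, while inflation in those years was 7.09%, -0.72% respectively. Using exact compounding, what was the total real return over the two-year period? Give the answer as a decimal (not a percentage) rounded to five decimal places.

Compound the nominal returns: 1.0302 × 1.1210 = 1.154854.
Compound inflation: 1.0709 × 0.9928 = 1.063190.
Deflate: 1.154854 / 1.063190 = 1.086217.
Total real return = 1.086217 − 1 → 0.08622.

0.08622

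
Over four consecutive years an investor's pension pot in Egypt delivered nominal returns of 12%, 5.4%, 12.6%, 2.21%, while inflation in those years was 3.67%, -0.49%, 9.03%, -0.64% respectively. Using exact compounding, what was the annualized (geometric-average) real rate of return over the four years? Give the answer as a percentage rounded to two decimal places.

Nominal growth factor = 1.1200 × 1.0540 × 1.1260 × 1.0221 = 1.35859625
Price-level growth factor = 1.0367 × 0.9951 × 1.0903 × 0.9936 = 1.11757691
Real growth factor = 1.35859625 / 1.11757691 = 1.21566242
Annualized real rate = 1.21566242^(1/4) − 1 = 5.0034% → 5.00%.

5.00%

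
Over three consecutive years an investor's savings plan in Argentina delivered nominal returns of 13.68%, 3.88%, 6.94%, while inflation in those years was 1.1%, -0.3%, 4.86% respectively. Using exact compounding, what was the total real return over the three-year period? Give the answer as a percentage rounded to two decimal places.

19.48%

Compound the nominal returns: 1.1368 × 1.0388 × 1.0694 = 1.262863.
Compound inflation: 1.0110 × 0.9970 × 1.0486 = 1.056954.
Deflate: 1.262863 / 1.056954 = 1.194813.
Total real return = 1.194813 − 1 → 19.48%.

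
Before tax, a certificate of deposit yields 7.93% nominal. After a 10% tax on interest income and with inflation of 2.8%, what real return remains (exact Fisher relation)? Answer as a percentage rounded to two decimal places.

After-tax nominal return = 7.93% × (1 − 0.1) = 7.1370%.
1 + r = 1.07137 / 1.02800 = 1.042189
After-tax real rate = 1.042189 − 1 → 4.22%.

4.22%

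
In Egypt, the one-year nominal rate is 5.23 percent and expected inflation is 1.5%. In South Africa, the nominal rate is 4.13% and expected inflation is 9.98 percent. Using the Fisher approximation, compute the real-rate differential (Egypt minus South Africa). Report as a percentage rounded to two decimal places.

Egypt: 5.23% − 1.5% = 3.730%
South Africa: 4.13% − 9.98% = -5.850%
Differential = 9.580% → 9.58%.

9.58%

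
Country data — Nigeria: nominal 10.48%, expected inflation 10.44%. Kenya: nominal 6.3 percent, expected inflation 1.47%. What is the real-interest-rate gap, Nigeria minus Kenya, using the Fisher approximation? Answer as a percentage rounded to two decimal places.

-4.79%

Nigeria: 10.48% − 10.44% = 0.040%
Kenya: 6.3% − 1.47% = 4.830%
Differential = -4.790% → -4.79%.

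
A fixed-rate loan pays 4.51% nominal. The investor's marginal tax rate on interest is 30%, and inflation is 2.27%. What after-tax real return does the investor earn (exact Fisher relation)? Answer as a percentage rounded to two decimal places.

0.87%

After-tax nominal return = 4.51% × (1 − 0.3) = 3.1570%.
1 + r = 1.03157 / 1.02270 = 1.008673
After-tax real rate = 1.008673 − 1 → 0.87%.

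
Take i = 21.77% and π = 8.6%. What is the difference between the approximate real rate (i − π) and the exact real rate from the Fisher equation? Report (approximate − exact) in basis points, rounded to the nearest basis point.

104 basis points

Approximate: r ≈ 21.770% − 8.600% = 13.1700%
Exact: (1 + 0.2177)/(1 + 0.0860) − 1 = 12.1271%
Error = 13.1700% − 12.1271% = 1.0429% → 104 basis points.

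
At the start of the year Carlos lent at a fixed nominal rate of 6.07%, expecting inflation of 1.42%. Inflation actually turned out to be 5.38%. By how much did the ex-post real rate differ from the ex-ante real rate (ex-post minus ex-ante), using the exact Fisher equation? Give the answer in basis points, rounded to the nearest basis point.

-393 basis points

Ex-ante: (1 + 0.0607)/(1 + 0.0142) − 1 = 4.5849%
Ex-post: (1 + 0.0607)/(1 + 0.0538) − 1 = 0.6548%
Difference (ex-post − ex-ante) = -3.9301% → -393 basis points.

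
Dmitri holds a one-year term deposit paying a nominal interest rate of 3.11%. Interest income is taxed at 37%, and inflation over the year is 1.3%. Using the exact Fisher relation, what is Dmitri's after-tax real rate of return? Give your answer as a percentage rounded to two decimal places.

0.65%

After-tax nominal return = 3.11% × (1 − 0.37) = 1.9593%.
1 + r = 1.019593 / 1.01300 = 1.006508
After-tax real rate = 1.006508 − 1 → 0.65%.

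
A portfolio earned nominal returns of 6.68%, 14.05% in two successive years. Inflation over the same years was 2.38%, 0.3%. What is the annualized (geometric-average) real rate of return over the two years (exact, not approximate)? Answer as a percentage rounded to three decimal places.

8.851%

Compound the nominal returns: 1.0668 × 1.1405 = 1.21668540.
Compound inflation: 1.0238 × 1.0030 = 1.02687140.
Deflate: 1.21668540 / 1.02687140 = 1.18484690.
Annualized real rate = 1.18484690^(1/2) − 1 = 8.8507% → 8.851%.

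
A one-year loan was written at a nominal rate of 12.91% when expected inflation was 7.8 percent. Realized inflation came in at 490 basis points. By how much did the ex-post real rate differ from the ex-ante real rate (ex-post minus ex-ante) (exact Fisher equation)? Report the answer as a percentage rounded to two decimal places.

2.90%

Ex-ante: (1 + 0.1291)/(1 + 0.0780) − 1 = 4.7403%
Ex-post: (1 + 0.1291)/(1 + 0.0490) − 1 = 7.6358%
Difference (ex-post − ex-ante) = 2.8956% → 2.90%.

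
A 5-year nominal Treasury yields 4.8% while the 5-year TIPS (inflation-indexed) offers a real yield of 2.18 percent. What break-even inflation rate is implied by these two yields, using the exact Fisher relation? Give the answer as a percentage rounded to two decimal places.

(1 + π) = (1 + i)/(1 + r) = 1.04800 / 1.02180 = 1.025641
Break-even inflation = 1.025641 − 1 → 2.56%.

2.56%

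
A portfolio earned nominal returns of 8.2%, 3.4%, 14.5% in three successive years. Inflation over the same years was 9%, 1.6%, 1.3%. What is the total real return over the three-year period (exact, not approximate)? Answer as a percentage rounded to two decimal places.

14.19%

Nominal growth factor = 1.0820 × 1.0340 × 1.1450 = 1.281012
Price-level growth factor = 1.0900 × 1.0160 × 1.0130 = 1.121837
Real growth factor = 1.281012 / 1.121837 = 1.141888
Total real return = 1.141888 − 1 → 14.19%.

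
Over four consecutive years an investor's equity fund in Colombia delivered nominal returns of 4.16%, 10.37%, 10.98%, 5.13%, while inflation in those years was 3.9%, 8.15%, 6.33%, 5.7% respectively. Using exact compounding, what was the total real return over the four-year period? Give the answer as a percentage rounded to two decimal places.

Nominal growth factor = 1.0416 × 1.1037 × 1.1098 × 1.0513 = 1.341292
Price-level growth factor = 1.0390 × 1.0815 × 1.0633 × 1.0570 = 1.262911
Real growth factor = 1.341292 / 1.262911 = 1.062064
Total real return = 1.062064 − 1 → 6.21%.

6.21%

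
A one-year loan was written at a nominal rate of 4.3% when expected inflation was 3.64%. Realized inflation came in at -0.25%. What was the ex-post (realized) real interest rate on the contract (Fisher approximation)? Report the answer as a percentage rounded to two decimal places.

Ex-post: 4.3% − (-0.25%) = 4.550%
So the realized real rate is 4.55%.

4.55%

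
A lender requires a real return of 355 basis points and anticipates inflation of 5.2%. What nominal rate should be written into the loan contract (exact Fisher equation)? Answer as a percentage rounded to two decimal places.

8.93%

(1 + i) = (1 + r)(1 + π) = 1.03550 × 1.05200 = 1.089346
i = 1.089346 − 1, so the required nominal rate is 8.93%.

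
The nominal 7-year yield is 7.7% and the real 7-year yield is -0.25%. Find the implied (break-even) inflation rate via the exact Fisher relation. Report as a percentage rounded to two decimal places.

7.97%

(1 + π) = (1 + i)/(1 + r) = 1.07700 / 0.99750 = 1.079699
Break-even inflation = 1.079699 − 1 → 7.97%.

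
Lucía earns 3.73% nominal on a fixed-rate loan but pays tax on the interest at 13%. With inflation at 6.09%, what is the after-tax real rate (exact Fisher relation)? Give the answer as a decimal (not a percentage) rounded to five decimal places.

After-tax nominal return = 3.73% × (1 − 0.13) = 3.2451%.
1 + r = 1.032451 / 1.06090 = 0.973184
After-tax real rate = 0.973184 − 1 → -0.02682.

-0.02682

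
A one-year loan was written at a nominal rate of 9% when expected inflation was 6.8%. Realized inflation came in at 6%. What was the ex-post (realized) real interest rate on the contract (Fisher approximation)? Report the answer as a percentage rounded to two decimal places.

3.00%

Ex-post: 9% − 6% = 3.000%
So the realized real rate is 3.00%.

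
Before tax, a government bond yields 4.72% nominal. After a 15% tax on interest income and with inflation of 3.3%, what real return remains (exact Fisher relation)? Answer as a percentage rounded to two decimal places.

After-tax nominal return = 4.72% × (1 − 0.15) = 4.0120%.
1 + r = 1.04012 / 1.03300 = 1.006893
After-tax real rate = 1.006893 − 1 → 0.69%.

0.69%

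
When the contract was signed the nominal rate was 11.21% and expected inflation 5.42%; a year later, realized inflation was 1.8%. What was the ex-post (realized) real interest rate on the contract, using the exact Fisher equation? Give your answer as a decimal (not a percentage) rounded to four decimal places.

Ex-post: (1 + 0.1121)/(1 + 0.0180) − 1 = 9.2436%
So the realized real rate is 0.0924.

0.0924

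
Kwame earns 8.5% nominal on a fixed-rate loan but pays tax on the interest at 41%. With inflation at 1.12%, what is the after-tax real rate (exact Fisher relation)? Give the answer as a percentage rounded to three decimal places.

After-tax nominal return = 8.5% × (1 − 0.41) = 5.0150%.
1 + r = 1.05015 / 1.01120 = 1.038519
After-tax real rate = 1.038519 − 1 → 3.852%.

3.852%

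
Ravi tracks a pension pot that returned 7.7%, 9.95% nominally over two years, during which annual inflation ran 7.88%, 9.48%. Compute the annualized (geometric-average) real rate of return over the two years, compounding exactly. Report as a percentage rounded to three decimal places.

Nominal growth factor = 1.0770 × 1.0995 = 1.18416150
Price-level growth factor = 1.0788 × 1.0948 = 1.18107024
Real growth factor = 1.18416150 / 1.18107024 = 1.00261734
Annualized real rate = 1.00261734^(1/2) − 1 = 0.1308% → 0.131%.

0.131%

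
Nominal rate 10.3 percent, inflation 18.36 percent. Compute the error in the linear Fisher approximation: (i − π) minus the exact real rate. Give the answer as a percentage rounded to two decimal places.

Approximate: r ≈ 10.300% − 18.360% = -8.0600%
Exact: (1 + 0.1030)/(1 + 0.1836) − 1 = -6.8097%
Error = -8.0600% − (-6.8097%) = -1.2503% → -1.25%.

-1.25%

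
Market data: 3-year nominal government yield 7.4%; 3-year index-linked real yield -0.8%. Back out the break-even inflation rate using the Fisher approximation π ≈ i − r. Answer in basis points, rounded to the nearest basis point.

820 basis points

π ≈ i − r = 7.4% − (-0.8%) → 820 basis points.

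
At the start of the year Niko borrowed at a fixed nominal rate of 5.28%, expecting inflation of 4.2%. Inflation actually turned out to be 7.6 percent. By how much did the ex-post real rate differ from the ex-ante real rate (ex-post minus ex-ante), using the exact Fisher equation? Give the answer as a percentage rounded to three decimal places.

Ex-ante: (1 + 0.0528)/(1 + 0.0420) − 1 = 1.0365%
Ex-post: (1 + 0.0528)/(1 + 0.0760) − 1 = -2.1561%
Difference (ex-post − ex-ante) = -3.1926% → -3.193%.

-3.193%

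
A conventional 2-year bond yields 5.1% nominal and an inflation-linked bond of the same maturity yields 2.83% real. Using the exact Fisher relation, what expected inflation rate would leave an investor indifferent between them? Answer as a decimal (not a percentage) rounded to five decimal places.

(1 + π) = (1 + i)/(1 + r) = 1.05100 / 1.02830 = 1.0220753
Break-even inflation = 1.0220753 − 1 → 0.02208.

0.02208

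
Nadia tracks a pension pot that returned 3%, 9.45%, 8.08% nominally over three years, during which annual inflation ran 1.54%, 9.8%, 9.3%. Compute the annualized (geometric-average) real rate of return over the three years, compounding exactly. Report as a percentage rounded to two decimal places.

0.00%

Compound the nominal returns: 1.0300 × 1.0945 × 1.0808 = 1.21842367.
Compound inflation: 1.0154 × 1.0980 × 1.0930 = 1.21859576.
Deflate: 1.21842367 / 1.21859576 = 0.99985878.
Annualized real rate = 0.99985878^(1/3) − 1 = -0.0047% → 0.00%.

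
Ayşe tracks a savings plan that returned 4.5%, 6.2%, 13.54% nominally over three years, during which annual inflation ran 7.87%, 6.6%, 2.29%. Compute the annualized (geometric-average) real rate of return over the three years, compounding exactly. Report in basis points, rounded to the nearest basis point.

232 basis points

Nominal growth factor = 1.0450 × 1.0620 × 1.1354 = 1.26005557
Price-level growth factor = 1.0787 × 1.0660 × 1.0229 = 1.17622678
Real growth factor = 1.26005557 / 1.17622678 = 1.07126924
Annualized real rate = 1.07126924^(1/3) − 1 = 2.3213% → 232 basis points.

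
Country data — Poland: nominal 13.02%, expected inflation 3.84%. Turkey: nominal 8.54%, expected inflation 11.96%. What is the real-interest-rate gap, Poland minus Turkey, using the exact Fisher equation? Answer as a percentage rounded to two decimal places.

Poland: (1 + 0.1302)/(1 + 0.0384) − 1 = 8.8405%
Turkey: (1 + 0.0854)/(1 + 0.1196) − 1 = -3.0547%
Differential = 8.8405% − (-3.0547%) = 11.8952% → 11.90%.

11.90%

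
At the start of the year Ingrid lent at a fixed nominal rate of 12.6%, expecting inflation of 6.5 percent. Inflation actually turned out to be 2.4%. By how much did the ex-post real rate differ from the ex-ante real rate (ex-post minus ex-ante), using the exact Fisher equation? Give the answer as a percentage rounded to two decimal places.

4.23%

Ex-ante: (1 + 0.1260)/(1 + 0.0650) − 1 = 5.7277%
Ex-post: (1 + 0.1260)/(1 + 0.0240) − 1 = 9.9609%
Difference (ex-post − ex-ante) = 4.2332% → 4.23%.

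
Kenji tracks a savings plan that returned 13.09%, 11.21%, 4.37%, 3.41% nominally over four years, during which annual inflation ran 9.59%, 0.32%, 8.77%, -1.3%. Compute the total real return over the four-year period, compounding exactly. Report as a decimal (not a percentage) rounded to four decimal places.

0.1501

Compound the nominal returns: 1.1309 × 1.1121 × 1.0437 × 1.0341 = 1.357395.
Compound inflation: 1.0959 × 1.0032 × 1.0877 × 0.9870 = 1.180279.
Deflate: 1.357395 / 1.180279 = 1.150063.
Total real return = 1.150063 − 1 → 0.1501.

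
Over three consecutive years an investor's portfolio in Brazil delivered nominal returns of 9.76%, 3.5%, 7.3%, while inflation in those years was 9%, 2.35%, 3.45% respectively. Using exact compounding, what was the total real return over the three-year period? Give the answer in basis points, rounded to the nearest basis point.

562 basis points

Compound the nominal returns: 1.0976 × 1.0350 × 1.0730 = 1.218945.
Compound inflation: 1.0900 × 1.0235 × 1.0345 = 1.154104.
Deflate: 1.218945 / 1.154104 = 1.056183.
Total real return = 1.056183 − 1 → 562 basis points.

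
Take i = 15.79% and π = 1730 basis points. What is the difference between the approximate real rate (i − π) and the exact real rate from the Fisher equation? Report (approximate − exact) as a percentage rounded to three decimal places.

-0.223%

Approximate: r ≈ 15.790% − 17.300% = -1.5100%
Exact: (1 + 0.1579)/(1 + 0.1730) − 1 = -1.2873%
Error = -1.5100% − (-1.2873%) = -0.2227% → -0.223%.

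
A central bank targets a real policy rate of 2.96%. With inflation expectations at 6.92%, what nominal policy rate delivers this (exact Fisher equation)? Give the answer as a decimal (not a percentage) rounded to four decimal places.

(1 + i) = (1 + r)(1 + π) = 1.02960 × 1.06920 = 1.10084832
i = 1.10084832 − 1, so the required nominal rate is 0.1008.

0.1008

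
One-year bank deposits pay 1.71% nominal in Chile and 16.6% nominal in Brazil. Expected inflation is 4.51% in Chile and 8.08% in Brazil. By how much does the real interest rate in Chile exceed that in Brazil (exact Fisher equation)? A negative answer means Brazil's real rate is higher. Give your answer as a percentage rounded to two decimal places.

-10.56%

Chile: (1 + 0.0171)/(1 + 0.0451) − 1 = -2.6792%
Brazil: (1 + 0.1660)/(1 + 0.0808) − 1 = 7.8830%
Differential = -2.6792% − 7.8830% = -10.5622% → -10.56%.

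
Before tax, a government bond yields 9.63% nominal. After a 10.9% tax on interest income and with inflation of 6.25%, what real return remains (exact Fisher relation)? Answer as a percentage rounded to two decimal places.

After-tax nominal return = 9.63% × (1 − 0.109) = 8.58033%.
1 + r = 1.0858033 / 1.06250 = 1.021933
After-tax real rate = 1.021933 − 1 → 2.19%.

2.19%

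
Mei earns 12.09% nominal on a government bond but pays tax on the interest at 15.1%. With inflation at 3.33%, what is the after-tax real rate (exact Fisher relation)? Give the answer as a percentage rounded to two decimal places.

6.71%

After-tax nominal return = 12.09% × (1 − 0.151) = 10.26441%.
1 + r = 1.1026441 / 1.03330 = 1.067109
After-tax real rate = 1.067109 − 1 → 6.71%.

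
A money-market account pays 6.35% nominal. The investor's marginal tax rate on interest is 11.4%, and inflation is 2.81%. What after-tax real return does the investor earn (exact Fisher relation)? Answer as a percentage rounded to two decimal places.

After-tax nominal return = 6.35% × (1 − 0.114) = 5.6261%.
1 + r = 1.056261 / 1.02810 = 1.027391
After-tax real rate = 1.027391 − 1 → 2.74%.

2.74%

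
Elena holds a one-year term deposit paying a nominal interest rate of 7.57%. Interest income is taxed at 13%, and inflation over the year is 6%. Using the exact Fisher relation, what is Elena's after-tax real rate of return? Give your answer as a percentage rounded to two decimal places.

0.55%

After-tax nominal return = 7.57% × (1 − 0.13) = 6.5859%.
1 + r = 1.065859 / 1.06000 = 1.005527
After-tax real rate = 1.005527 − 1 → 0.55%.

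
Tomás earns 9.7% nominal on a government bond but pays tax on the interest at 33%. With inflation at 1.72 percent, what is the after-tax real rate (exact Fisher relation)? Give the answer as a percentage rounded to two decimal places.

4.70%

After-tax nominal return = 9.7% × (1 − 0.33) = 6.4990%.
1 + r = 1.06499 / 1.01720 = 1.046982
After-tax real rate = 1.046982 − 1 → 4.70%.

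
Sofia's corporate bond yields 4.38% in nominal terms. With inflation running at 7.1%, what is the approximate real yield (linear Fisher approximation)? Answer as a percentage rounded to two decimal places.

r ≈ i − π = 4.38% − 7.1% = -2.72%.

-2.72%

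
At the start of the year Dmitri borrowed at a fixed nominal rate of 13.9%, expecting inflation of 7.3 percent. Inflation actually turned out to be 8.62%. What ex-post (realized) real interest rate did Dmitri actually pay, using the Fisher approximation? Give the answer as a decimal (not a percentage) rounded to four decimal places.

Ex-post: 13.9% − 8.62% = 5.280%
So the realized real rate is 0.0528.

0.0528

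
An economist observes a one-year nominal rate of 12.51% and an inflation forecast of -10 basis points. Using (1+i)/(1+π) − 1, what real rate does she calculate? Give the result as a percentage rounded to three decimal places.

12.623%

By the Fisher equation, 1 + r = (1 + i)/(1 + π).
1 + r = 1.12510 / 0.99900 = 1.126226
r = 1.126226 − 1 = 12.6226%, i.e. 12.623%.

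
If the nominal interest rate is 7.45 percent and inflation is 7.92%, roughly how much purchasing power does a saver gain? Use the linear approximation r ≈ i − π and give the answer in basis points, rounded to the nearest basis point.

-47 basis points

r ≈ i − π = 7.45% − 7.92% = -47 basis points.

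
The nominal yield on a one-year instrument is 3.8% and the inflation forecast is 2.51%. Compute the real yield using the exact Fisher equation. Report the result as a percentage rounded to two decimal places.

By the Fisher relation, 1 + r = (1 + i)/(1 + π).
1 + r = 1.03800 / 1.02510 = 1.012584
r = 1.012584 − 1 = 1.2584%, i.e. 1.26%.

1.26%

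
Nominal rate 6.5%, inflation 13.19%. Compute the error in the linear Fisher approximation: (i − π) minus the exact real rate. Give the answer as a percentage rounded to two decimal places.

Approximate: r ≈ 6.500% − 13.190% = -6.6900%
Exact: (1 + 0.0650)/(1 + 0.1319) − 1 = -5.9104%
Error = -6.6900% − (-5.9104%) = -0.7796% → -0.78%.

-0.78%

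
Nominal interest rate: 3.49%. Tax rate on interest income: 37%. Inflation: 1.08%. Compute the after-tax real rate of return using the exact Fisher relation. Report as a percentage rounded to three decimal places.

After-tax nominal return = 3.49% × (1 − 0.37) = 2.1987%.
1 + r = 1.021987 / 1.01080 = 1.011067
After-tax real rate = 1.011067 − 1 → 1.107%.

1.107%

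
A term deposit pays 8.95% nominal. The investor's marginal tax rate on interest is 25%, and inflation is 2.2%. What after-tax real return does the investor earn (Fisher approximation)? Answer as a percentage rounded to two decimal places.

4.51%

After-tax nominal return = 8.95% × (1 − 0.25) = 6.7125%.
r ≈ 6.7125% − 2.2% → 4.51%.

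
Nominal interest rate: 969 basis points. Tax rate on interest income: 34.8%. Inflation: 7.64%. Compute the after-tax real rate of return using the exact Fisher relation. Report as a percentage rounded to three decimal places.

-1.228%

After-tax nominal return = 9.69% × (1 − 0.348) = 6.31788%.
1 + r = 1.0631788 / 1.07640 = 0.987717
After-tax real rate = 0.987717 − 1 → -1.228%.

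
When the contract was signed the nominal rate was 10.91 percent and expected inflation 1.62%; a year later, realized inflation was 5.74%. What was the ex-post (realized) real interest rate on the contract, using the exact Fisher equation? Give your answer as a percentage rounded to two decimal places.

4.89%

Ex-post: (1 + 0.1091)/(1 + 0.0574) − 1 = 4.8894%
So the realized real rate is 4.89%.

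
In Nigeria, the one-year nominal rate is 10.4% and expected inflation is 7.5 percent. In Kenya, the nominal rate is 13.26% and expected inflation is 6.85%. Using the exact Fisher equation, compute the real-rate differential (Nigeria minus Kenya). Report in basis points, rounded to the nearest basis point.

-330 basis points

Nigeria: (1 + 0.1040)/(1 + 0.0750) − 1 = 2.6977%
Kenya: (1 + 0.1326)/(1 + 0.0685) − 1 = 5.9991%
Differential = 2.6977% − 5.9991% = -3.3014% → -330 basis points.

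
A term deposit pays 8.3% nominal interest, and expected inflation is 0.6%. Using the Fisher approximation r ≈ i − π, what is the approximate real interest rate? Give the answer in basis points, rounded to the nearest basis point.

r ≈ i − π = 8.3% − 0.6% = 770 basis points.

770 basis points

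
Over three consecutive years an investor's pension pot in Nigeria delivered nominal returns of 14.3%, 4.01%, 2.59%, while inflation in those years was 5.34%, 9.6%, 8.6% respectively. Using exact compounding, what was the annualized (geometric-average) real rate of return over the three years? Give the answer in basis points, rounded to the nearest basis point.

Compound the nominal returns: 1.1430 × 1.0401 × 1.0259 = 1.21962511.
Compound inflation: 1.0534 × 1.0960 × 1.0860 = 1.25381567.
Deflate: 1.21962511 / 1.25381567 = 0.97273079.
Annualized real rate = 0.97273079^(1/3) − 1 = -0.9174% → -92 basis points.

-92 basis points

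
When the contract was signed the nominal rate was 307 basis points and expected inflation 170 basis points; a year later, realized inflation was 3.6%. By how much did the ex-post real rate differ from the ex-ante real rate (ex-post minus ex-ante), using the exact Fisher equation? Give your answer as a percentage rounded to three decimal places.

-1.859%

Ex-ante: (1 + 0.0307)/(1 + 0.0170) − 1 = 1.3471%
Ex-post: (1 + 0.0307)/(1 + 0.0360) − 1 = -0.5116%
Difference (ex-post − ex-ante) = -1.8587% → -1.859%.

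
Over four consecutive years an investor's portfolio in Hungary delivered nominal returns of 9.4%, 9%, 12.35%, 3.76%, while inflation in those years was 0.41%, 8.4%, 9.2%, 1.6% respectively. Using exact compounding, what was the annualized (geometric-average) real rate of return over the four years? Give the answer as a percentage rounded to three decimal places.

Compound the nominal returns: 1.0940 × 1.0900 × 1.1235 × 1.0376 = 1.39010261.
Compound inflation: 1.0041 × 1.0840 × 1.0920 × 1.0160 = 1.20759859.
Deflate: 1.39010261 / 1.20759859 = 1.15112971.
Annualized real rate = 1.15112971^(1/4) − 1 = 3.5812% → 3.581%.

3.581%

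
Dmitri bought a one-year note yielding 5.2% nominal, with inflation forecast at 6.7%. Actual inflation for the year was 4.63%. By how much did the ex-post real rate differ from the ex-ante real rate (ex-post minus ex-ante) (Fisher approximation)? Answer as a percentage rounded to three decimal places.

2.070%

Ex-ante: 5.2% − 6.7% = -1.500%
Ex-post: 5.2% − 4.63% = 0.570%
Difference (ex-post − ex-ante) = 2.0700% → 2.070%.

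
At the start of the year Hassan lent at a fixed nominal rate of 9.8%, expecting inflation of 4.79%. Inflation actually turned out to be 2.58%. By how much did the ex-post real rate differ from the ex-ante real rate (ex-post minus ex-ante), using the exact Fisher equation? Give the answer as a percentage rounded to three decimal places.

Ex-ante: (1 + 0.0980)/(1 + 0.0479) − 1 = 4.7810%
Ex-post: (1 + 0.0980)/(1 + 0.0258) − 1 = 7.0384%
Difference (ex-post − ex-ante) = 2.2574% → 2.257%.

2.257%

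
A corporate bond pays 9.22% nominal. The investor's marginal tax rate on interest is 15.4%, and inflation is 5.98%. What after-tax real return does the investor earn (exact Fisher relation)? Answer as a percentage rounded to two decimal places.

After-tax nominal return = 9.22% × (1 − 0.154) = 7.80012%.
1 + r = 1.0780012 / 1.05980 = 1.017174
After-tax real rate = 1.017174 − 1 → 1.72%.

1.72%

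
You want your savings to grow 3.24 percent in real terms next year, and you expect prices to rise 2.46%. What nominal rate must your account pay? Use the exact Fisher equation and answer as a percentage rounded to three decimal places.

5.780%

(1 + i) = (1 + r)(1 + π) = 1.03240 × 1.02460 = 1.05779704
i = 1.05779704 − 1, so the required nominal rate is 5.780%.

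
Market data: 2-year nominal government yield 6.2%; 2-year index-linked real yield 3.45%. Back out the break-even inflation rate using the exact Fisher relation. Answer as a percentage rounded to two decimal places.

(1 + π) = (1 + i)/(1 + r) = 1.06200 / 1.03450 = 1.026583
Break-even inflation = 1.026583 − 1 → 2.66%.

2.66%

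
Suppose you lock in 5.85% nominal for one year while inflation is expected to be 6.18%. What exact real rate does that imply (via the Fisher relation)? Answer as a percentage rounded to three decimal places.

-0.311%

By the Fisher relation, 1 + r = (1 + i)/(1 + π).
1 + r = 1.05850 / 1.06180 = 0.996892
r = 0.996892 − 1 = -0.3108%, i.e. -0.311%.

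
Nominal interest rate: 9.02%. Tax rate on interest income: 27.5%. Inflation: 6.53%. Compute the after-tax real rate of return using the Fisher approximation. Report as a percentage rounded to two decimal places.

0.01%

After-tax nominal return = 9.02% × (1 − 0.275) = 6.5395%.
r ≈ 6.5395% − 6.53% → 0.01%.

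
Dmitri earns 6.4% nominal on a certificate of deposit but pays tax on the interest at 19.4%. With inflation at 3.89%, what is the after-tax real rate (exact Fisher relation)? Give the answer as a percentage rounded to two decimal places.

1.22%

After-tax nominal return = 6.4% × (1 − 0.194) = 5.1584%.
1 + r = 1.051584 / 1.03890 = 1.012209
After-tax real rate = 1.012209 − 1 → 1.22%.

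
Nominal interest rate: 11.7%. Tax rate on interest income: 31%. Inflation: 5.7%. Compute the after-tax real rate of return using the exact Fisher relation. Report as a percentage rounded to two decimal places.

2.25%

After-tax nominal return = 11.7% × (1 − 0.31) = 8.0730%.
1 + r = 1.08073 / 1.05700 = 1.0224503
After-tax real rate = 1.0224503 − 1 → 2.25%.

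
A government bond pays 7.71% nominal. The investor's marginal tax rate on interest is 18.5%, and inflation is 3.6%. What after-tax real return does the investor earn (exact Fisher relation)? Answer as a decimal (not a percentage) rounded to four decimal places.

0.0259

After-tax nominal return = 7.71% × (1 − 0.185) = 6.28365%.
1 + r = 1.0628365 / 1.03600 = 1.025904
After-tax real rate = 1.025904 − 1 → 0.0259.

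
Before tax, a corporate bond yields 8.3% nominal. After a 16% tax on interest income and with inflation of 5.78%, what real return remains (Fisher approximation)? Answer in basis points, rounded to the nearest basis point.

After-tax nominal return = 8.3% × (1 − 0.16) = 6.9720%.
r ≈ 6.9720% − 5.78% → 119 basis points.

119 basis points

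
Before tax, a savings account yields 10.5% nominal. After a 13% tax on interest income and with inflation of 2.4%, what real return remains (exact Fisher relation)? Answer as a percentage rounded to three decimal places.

6.577%

After-tax nominal return = 10.5% × (1 − 0.13) = 9.1350%.
1 + r = 1.09135 / 1.02400 = 1.065771
After-tax real rate = 1.065771 − 1 → 6.577%.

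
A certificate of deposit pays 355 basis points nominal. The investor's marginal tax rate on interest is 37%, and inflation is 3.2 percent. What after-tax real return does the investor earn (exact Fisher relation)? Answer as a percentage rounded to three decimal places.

-0.934%

After-tax nominal return = 3.55% × (1 − 0.37) = 2.2365%.
1 + r = 1.022365 / 1.03200 = 0.990664
After-tax real rate = 0.990664 − 1 → -0.934%.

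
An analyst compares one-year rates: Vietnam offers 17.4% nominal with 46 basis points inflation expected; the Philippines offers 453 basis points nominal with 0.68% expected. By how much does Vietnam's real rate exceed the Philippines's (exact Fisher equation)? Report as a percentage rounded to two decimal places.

13.04%

Vietnam: (1 + 0.1740)/(1 + 0.0046) − 1 = 16.8624%
The Philippines: (1 + 0.0453)/(1 + 0.0068) − 1 = 3.8240%
Differential = 16.8624% − 3.8240% = 13.0384% → 13.04%.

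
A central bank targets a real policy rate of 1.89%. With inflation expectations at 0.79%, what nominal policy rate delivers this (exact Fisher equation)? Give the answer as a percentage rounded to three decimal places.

2.695%

(1 + i) = (1 + r)(1 + π) = 1.01890 × 1.00790 = 1.02694931
i = 1.02694931 − 1, so the required nominal rate is 2.695%.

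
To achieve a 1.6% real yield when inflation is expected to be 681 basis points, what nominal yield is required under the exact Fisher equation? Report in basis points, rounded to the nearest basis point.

852 basis points

(1 + i) = (1 + r)(1 + π) = 1.01600 × 1.06810 = 1.0851896
i = 1.0851896 − 1, so the required nominal rate is 852 basis points.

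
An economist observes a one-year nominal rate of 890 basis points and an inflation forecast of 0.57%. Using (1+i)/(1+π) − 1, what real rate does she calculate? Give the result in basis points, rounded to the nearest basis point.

1 + r = 1.08900 / 1.00570 = 1.082828
r = 1.082828 − 1 = 8.2828%, i.e. 828 basis points.

828 basis points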